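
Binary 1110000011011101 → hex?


Group into 4-bit nibbles: 1110000011011101
  1110 = E
  0000 = 0
  1101 = D
  1101 = D
= 0xE0DD


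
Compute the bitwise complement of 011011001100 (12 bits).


Original: 011011001100
Invert all bits:
  bit 0: 0 → 1
  bit 1: 1 → 0
  bit 2: 1 → 0
  bit 3: 0 → 1
  bit 4: 1 → 0
  bit 5: 1 → 0
  bit 6: 0 → 1
  bit 7: 0 → 1
  bit 8: 1 → 0
  bit 9: 1 → 0
  bit 10: 0 → 1
  bit 11: 0 → 1
= 100100110011


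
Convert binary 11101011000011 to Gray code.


Binary: 11101011000011
Gray code: G = B XOR (B >> 1)
B >> 1 = 01110101100001
11101011000011 XOR 01110101100001:
  1 XOR 0 = 1
  1 XOR 1 = 0
  1 XOR 1 = 0
  0 XOR 1 = 1
  1 XOR 0 = 1
  0 XOR 1 = 1
  1 XOR 0 = 1
  1 XOR 1 = 0
  0 XOR 1 = 1
  0 XOR 0 = 0
  0 XOR 0 = 0
  0 XOR 0 = 0
  1 XOR 0 = 1
  1 XOR 1 = 0
= 10011110100010


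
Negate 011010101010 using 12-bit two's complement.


Original: 011010101010
Step 1 - Invert all bits: 100101010101
Step 2 - Add 1: 100101010101 + 1
= 100101010110 (represents -1706)


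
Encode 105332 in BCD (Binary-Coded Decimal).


Each digit → 4-bit binary:
  1 → 0001
  0 → 0000
  5 → 0101
  3 → 0011
  3 → 0011
  2 → 0010
= 0001 0000 0101 0011 0011 0010


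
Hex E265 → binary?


Each hex digit → 4 binary bits:
  E = 1110
  2 = 0010
  6 = 0110
  5 = 0101
Concatenate: 1110 0010 0110 0101
= 1110001001100101


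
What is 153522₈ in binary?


Each octal digit → 3 binary bits:
  1 = 001
  5 = 101
  3 = 011
  5 = 101
  2 = 010
  2 = 010
Concatenate: 001 101 011 101 010 010
= 001101011101010010


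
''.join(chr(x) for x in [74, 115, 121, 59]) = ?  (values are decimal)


Codes (decimal): 74 115 121 59
Per-code ASCII lookup:
  74  (range 65-90: uppercase, 74 - 65 = 9) → 'J'
  115  (range 97-122: lowercase, 115 - 97 = 18) → 's'
  121  (range 97-122: lowercase, 121 - 97 = 24) → 'y'
  59  (special character) → ';'
= 'Jsy;'


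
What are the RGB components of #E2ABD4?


Hex: #E2ABD4
R = E2₁₆ = 226
G = AB₁₆ = 171
B = D4₁₆ = 212
= RGB(226, 171, 212)


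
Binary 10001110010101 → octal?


Group into 3-bit groups: 010001110010101
  010 = 2
  001 = 1
  110 = 6
  010 = 2
  101 = 5
= 0o21625


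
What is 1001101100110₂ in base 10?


Positional values:
Bit 1: 1 × 2^1 = 2
Bit 2: 1 × 2^2 = 4
Bit 5: 1 × 2^5 = 32
Bit 6: 1 × 2^6 = 64
Bit 8: 1 × 2^8 = 256
Bit 9: 1 × 2^9 = 512
Bit 12: 1 × 2^12 = 4096
Sum = 2 + 4 + 32 + 64 + 256 + 512 + 4096
= 4966


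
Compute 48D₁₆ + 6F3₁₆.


Align and add column by column (LSB to MSB, each column mod 16 with carry):
  048D
+ 06F3
  ----
  col 0: D(13) + 3(3) + 0 (carry in) = 16 → 0(0), carry out 1
  col 1: 8(8) + F(15) + 1 (carry in) = 24 → 8(8), carry out 1
  col 2: 4(4) + 6(6) + 1 (carry in) = 11 → B(11), carry out 0
  col 3: 0(0) + 0(0) + 0 (carry in) = 0 → 0(0), carry out 0
Reading digits MSB→LSB: 0B80
Strip leading zeros: B80
= 0xB80


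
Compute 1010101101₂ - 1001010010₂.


Align and subtract column by column (LSB to MSB, borrowing when needed):
  1010101101
- 1001010010
  ----------
  col 0: (1 - 0 borrow-in) - 0 → 1 - 0 = 1, borrow out 0
  col 1: (0 - 0 borrow-in) - 1 → borrow from next column: (0+2) - 1 = 1, borrow out 1
  col 2: (1 - 1 borrow-in) - 0 → 0 - 0 = 0, borrow out 0
  col 3: (1 - 0 borrow-in) - 0 → 1 - 0 = 1, borrow out 0
  col 4: (0 - 0 borrow-in) - 1 → borrow from next column: (0+2) - 1 = 1, borrow out 1
  col 5: (1 - 1 borrow-in) - 0 → 0 - 0 = 0, borrow out 0
  col 6: (0 - 0 borrow-in) - 1 → borrow from next column: (0+2) - 1 = 1, borrow out 1
  col 7: (1 - 1 borrow-in) - 0 → 0 - 0 = 0, borrow out 0
  col 8: (0 - 0 borrow-in) - 0 → 0 - 0 = 0, borrow out 0
  col 9: (1 - 0 borrow-in) - 1 → 1 - 1 = 0, borrow out 0
Reading bits MSB→LSB: 0001011011
Strip leading zeros: 1011011
= 1011011


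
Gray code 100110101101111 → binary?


Gray code: 100110101101111
MSB stays the same: 1
Each subsequent bit = prev_binary XOR current_gray:
  B[1] = 1 XOR 0 = 1
  B[2] = 1 XOR 0 = 1
  B[3] = 1 XOR 1 = 0
  B[4] = 0 XOR 1 = 1
  B[5] = 1 XOR 0 = 1
  B[6] = 1 XOR 1 = 0
  B[7] = 0 XOR 0 = 0
  B[8] = 0 XOR 1 = 1
  B[9] = 1 XOR 1 = 0
  B[10] = 0 XOR 0 = 0
  B[11] = 0 XOR 1 = 1
  B[12] = 1 XOR 1 = 0
  B[13] = 0 XOR 1 = 1
  B[14] = 1 XOR 1 = 0
= 111011001001010 (30282 decimal)


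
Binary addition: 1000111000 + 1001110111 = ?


Align and add column by column (LSB to MSB, carry propagating):
  01000111000
+ 01001110111
  -----------
  col 0: 0 + 1 + 0 (carry in) = 1 → bit 1, carry out 0
  col 1: 0 + 1 + 0 (carry in) = 1 → bit 1, carry out 0
  col 2: 0 + 1 + 0 (carry in) = 1 → bit 1, carry out 0
  col 3: 1 + 0 + 0 (carry in) = 1 → bit 1, carry out 0
  col 4: 1 + 1 + 0 (carry in) = 2 → bit 0, carry out 1
  col 5: 1 + 1 + 1 (carry in) = 3 → bit 1, carry out 1
  col 6: 0 + 1 + 1 (carry in) = 2 → bit 0, carry out 1
  col 7: 0 + 0 + 1 (carry in) = 1 → bit 1, carry out 0
  col 8: 0 + 0 + 0 (carry in) = 0 → bit 0, carry out 0
  col 9: 1 + 1 + 0 (carry in) = 2 → bit 0, carry out 1
  col 10: 0 + 0 + 1 (carry in) = 1 → bit 1, carry out 0
Reading bits MSB→LSB: 10010101111
Strip leading zeros: 10010101111
= 10010101111


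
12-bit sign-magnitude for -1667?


Sign bit: 1 (negative)
Magnitude: 1667 = 11010000011
= 111010000011


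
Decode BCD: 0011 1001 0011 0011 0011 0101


Each 4-bit group → digit:
  0011 → 3
  1001 → 9
  0011 → 3
  0011 → 3
  0011 → 3
  0101 → 5
= 393335


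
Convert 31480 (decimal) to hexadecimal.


Divide by 16 repeatedly:
31480 ÷ 16 = 1967 remainder 8 (8)
1967 ÷ 16 = 122 remainder 15 (F)
122 ÷ 16 = 7 remainder 10 (A)
7 ÷ 16 = 0 remainder 7 (7)
Reading remainders bottom-up:
= 0x7AF8


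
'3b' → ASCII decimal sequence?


String: '3b'  (2 characters)
Per-character ASCII lookup:
  '3': digits start at 48: '3' = 48 + 3 = 51
  'b': lowercase starts at 97: 'b' = 97 + 1 = 98
= 51 98


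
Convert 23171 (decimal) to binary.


Divide by 2 repeatedly:
23171 ÷ 2 = 11585 remainder 1
11585 ÷ 2 = 5792 remainder 1
5792 ÷ 2 = 2896 remainder 0
2896 ÷ 2 = 1448 remainder 0
1448 ÷ 2 = 724 remainder 0
724 ÷ 2 = 362 remainder 0
362 ÷ 2 = 181 remainder 0
181 ÷ 2 = 90 remainder 1
90 ÷ 2 = 45 remainder 0
45 ÷ 2 = 22 remainder 1
22 ÷ 2 = 11 remainder 0
11 ÷ 2 = 5 remainder 1
5 ÷ 2 = 2 remainder 1
2 ÷ 2 = 1 remainder 0
1 ÷ 2 = 0 remainder 1
Reading remainders bottom-up:
= 101101010000011


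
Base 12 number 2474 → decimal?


Positional values (base 12):
  4 × 12^0 = 4 × 1 = 4
  7 × 12^1 = 7 × 12 = 84
  4 × 12^2 = 4 × 144 = 576
  2 × 12^3 = 2 × 1728 = 3456
Sum = 4 + 84 + 576 + 3456
= 4120


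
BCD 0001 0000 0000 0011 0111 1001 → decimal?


Each 4-bit group → digit:
  0001 → 1
  0000 → 0
  0000 → 0
  0011 → 3
  0111 → 7
  1001 → 9
= 100379


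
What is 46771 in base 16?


Divide by 16 repeatedly:
46771 ÷ 16 = 2923 remainder 3 (3)
2923 ÷ 16 = 182 remainder 11 (B)
182 ÷ 16 = 11 remainder 6 (6)
11 ÷ 16 = 0 remainder 11 (B)
Reading remainders bottom-up:
= 0xB6B3


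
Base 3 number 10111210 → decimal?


Positional values (base 3):
  0 × 3^0 = 0 × 1 = 0
  1 × 3^1 = 1 × 3 = 3
  2 × 3^2 = 2 × 9 = 18
  1 × 3^3 = 1 × 27 = 27
  1 × 3^4 = 1 × 81 = 81
  1 × 3^5 = 1 × 243 = 243
  0 × 3^6 = 0 × 729 = 0
  1 × 3^7 = 1 × 2187 = 2187
Sum = 0 + 3 + 18 + 27 + 81 + 243 + 0 + 2187
= 2559


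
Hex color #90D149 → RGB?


Hex: #90D149
R = 90₁₆ = 144
G = D1₁₆ = 209
B = 49₁₆ = 73
= RGB(144, 209, 73)


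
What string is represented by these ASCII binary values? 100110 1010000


Codes (binary): 100110 1010000
Per-code ASCII lookup:
  100110 = 38  (special character) → '&'
  1010000 = 80  (range 65-90: uppercase, 80 - 65 = 15) → 'P'
= '&P'


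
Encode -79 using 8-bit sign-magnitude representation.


Sign bit: 1 (negative)
Magnitude: 79 = 1001111
= 11001111


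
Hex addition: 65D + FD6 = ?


Align and add column by column (LSB to MSB, each column mod 16 with carry):
  065D
+ 0FD6
  ----
  col 0: D(13) + 6(6) + 0 (carry in) = 19 → 3(3), carry out 1
  col 1: 5(5) + D(13) + 1 (carry in) = 19 → 3(3), carry out 1
  col 2: 6(6) + F(15) + 1 (carry in) = 22 → 6(6), carry out 1
  col 3: 0(0) + 0(0) + 1 (carry in) = 1 → 1(1), carry out 0
Reading digits MSB→LSB: 1633
Strip leading zeros: 1633
= 0x1633


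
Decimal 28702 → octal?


Divide by 8 repeatedly:
28702 ÷ 8 = 3587 remainder 6
3587 ÷ 8 = 448 remainder 3
448 ÷ 8 = 56 remainder 0
56 ÷ 8 = 7 remainder 0
7 ÷ 8 = 0 remainder 7
Reading remainders bottom-up:
= 0o70036


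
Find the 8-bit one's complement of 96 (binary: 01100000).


Original: 01100000
Invert all bits:
  bit 0: 0 → 1
  bit 1: 1 → 0
  bit 2: 1 → 0
  bit 3: 0 → 1
  bit 4: 0 → 1
  bit 5: 0 → 1
  bit 6: 0 → 1
  bit 7: 0 → 1
= 10011111


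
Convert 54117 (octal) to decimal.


Positional values:
Position 0: 7 × 8^0 = 7
Position 1: 1 × 8^1 = 8
Position 2: 1 × 8^2 = 64
Position 3: 4 × 8^3 = 2048
Position 4: 5 × 8^4 = 20480
Sum = 7 + 8 + 64 + 2048 + 20480
= 22607


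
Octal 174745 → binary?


Each octal digit → 3 binary bits:
  1 = 001
  7 = 111
  4 = 100
  7 = 111
  4 = 100
  5 = 101
Concatenate: 001 111 100 111 100 101
= 001111100111100101


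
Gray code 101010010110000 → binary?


Gray code: 101010010110000
MSB stays the same: 1
Each subsequent bit = prev_binary XOR current_gray:
  B[1] = 1 XOR 0 = 1
  B[2] = 1 XOR 1 = 0
  B[3] = 0 XOR 0 = 0
  B[4] = 0 XOR 1 = 1
  B[5] = 1 XOR 0 = 1
  B[6] = 1 XOR 0 = 1
  B[7] = 1 XOR 1 = 0
  B[8] = 0 XOR 0 = 0
  B[9] = 0 XOR 1 = 1
  B[10] = 1 XOR 1 = 0
  B[11] = 0 XOR 0 = 0
  B[12] = 0 XOR 0 = 0
  B[13] = 0 XOR 0 = 0
  B[14] = 0 XOR 0 = 0
= 110011100100000 (26400 decimal)


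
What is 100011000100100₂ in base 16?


Group into 4-bit nibbles: 0100011000100100
  0100 = 4
  0110 = 6
  0010 = 2
  0100 = 4
= 0x4624


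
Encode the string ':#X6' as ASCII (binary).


String: ':#X6'  (4 characters)
Per-character ASCII lookup:
  ':': special character: ':' = 58 → 111010
  '#': special character: '#' = 35 → 100011
  'X': uppercase starts at 65: 'X' = 65 + 23 = 88 → 1011000
  '6': digits start at 48: '6' = 48 + 6 = 54 → 110110
= 111010 100011 1011000 110110


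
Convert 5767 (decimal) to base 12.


Divide by 12 repeatedly:
5767 ÷ 12 = 480 remainder 7
480 ÷ 12 = 40 remainder 0
40 ÷ 12 = 3 remainder 4
3 ÷ 12 = 0 remainder 3
Reading remainders bottom-up:
= 3407


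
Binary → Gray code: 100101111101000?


Binary: 100101111101000
Gray code: G = B XOR (B >> 1)
B >> 1 = 010010111110100
100101111101000 XOR 010010111110100:
  1 XOR 0 = 1
  0 XOR 1 = 1
  0 XOR 0 = 0
  1 XOR 0 = 1
  0 XOR 1 = 1
  1 XOR 0 = 1
  1 XOR 1 = 0
  1 XOR 1 = 0
  1 XOR 1 = 0
  1 XOR 1 = 0
  0 XOR 1 = 1
  1 XOR 0 = 1
  0 XOR 1 = 1
  0 XOR 0 = 0
  0 XOR 0 = 0
= 110111000011100


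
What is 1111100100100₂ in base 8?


Group into 3-bit groups: 001111100100100
  001 = 1
  111 = 7
  100 = 4
  100 = 4
  100 = 4
= 0o17444


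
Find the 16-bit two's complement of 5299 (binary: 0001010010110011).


Original: 0001010010110011
Step 1 - Invert all bits: 1110101101001100
Step 2 - Add 1: 1110101101001100 + 1
= 1110101101001101 (represents -5299)


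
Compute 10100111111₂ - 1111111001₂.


Align and subtract column by column (LSB to MSB, borrowing when needed):
  10100111111
- 01111111001
  -----------
  col 0: (1 - 0 borrow-in) - 1 → 1 - 1 = 0, borrow out 0
  col 1: (1 - 0 borrow-in) - 0 → 1 - 0 = 1, borrow out 0
  col 2: (1 - 0 borrow-in) - 0 → 1 - 0 = 1, borrow out 0
  col 3: (1 - 0 borrow-in) - 1 → 1 - 1 = 0, borrow out 0
  col 4: (1 - 0 borrow-in) - 1 → 1 - 1 = 0, borrow out 0
  col 5: (1 - 0 borrow-in) - 1 → 1 - 1 = 0, borrow out 0
  col 6: (0 - 0 borrow-in) - 1 → borrow from next column: (0+2) - 1 = 1, borrow out 1
  col 7: (0 - 1 borrow-in) - 1 → borrow from next column: (-1+2) - 1 = 0, borrow out 1
  col 8: (1 - 1 borrow-in) - 1 → borrow from next column: (0+2) - 1 = 1, borrow out 1
  col 9: (0 - 1 borrow-in) - 1 → borrow from next column: (-1+2) - 1 = 0, borrow out 1
  col 10: (1 - 1 borrow-in) - 0 → 0 - 0 = 0, borrow out 0
Reading bits MSB→LSB: 00101000110
Strip leading zeros: 101000110
= 101000110


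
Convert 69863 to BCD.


Each digit → 4-bit binary:
  6 → 0110
  9 → 1001
  8 → 1000
  6 → 0110
  3 → 0011
= 0110 1001 1000 0110 0011


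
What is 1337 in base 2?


Divide by 2 repeatedly:
1337 ÷ 2 = 668 remainder 1
668 ÷ 2 = 334 remainder 0
334 ÷ 2 = 167 remainder 0
167 ÷ 2 = 83 remainder 1
83 ÷ 2 = 41 remainder 1
41 ÷ 2 = 20 remainder 1
20 ÷ 2 = 10 remainder 0
10 ÷ 2 = 5 remainder 0
5 ÷ 2 = 2 remainder 1
2 ÷ 2 = 1 remainder 0
1 ÷ 2 = 0 remainder 1
Reading remainders bottom-up:
= 10100111001


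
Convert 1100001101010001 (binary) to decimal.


Positional values:
Bit 0: 1 × 2^0 = 1
Bit 4: 1 × 2^4 = 16
Bit 6: 1 × 2^6 = 64
Bit 8: 1 × 2^8 = 256
Bit 9: 1 × 2^9 = 512
Bit 14: 1 × 2^14 = 16384
Bit 15: 1 × 2^15 = 32768
Sum = 1 + 16 + 64 + 256 + 512 + 16384 + 32768
= 50001


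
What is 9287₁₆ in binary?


Each hex digit → 4 binary bits:
  9 = 1001
  2 = 0010
  8 = 1000
  7 = 0111
Concatenate: 1001 0010 1000 0111
= 1001001010000111


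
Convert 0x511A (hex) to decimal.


Positional values:
Position 0: A × 16^0 = 10 × 1 = 10
Position 1: 1 × 16^1 = 1 × 16 = 16
Position 2: 1 × 16^2 = 1 × 256 = 256
Position 3: 5 × 16^3 = 5 × 4096 = 20480
Sum = 10 + 16 + 256 + 20480
= 20762


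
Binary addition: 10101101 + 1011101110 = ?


Align and add column by column (LSB to MSB, carry propagating):
  00010101101
+ 01011101110
  -----------
  col 0: 1 + 0 + 0 (carry in) = 1 → bit 1, carry out 0
  col 1: 0 + 1 + 0 (carry in) = 1 → bit 1, carry out 0
  col 2: 1 + 1 + 0 (carry in) = 2 → bit 0, carry out 1
  col 3: 1 + 1 + 1 (carry in) = 3 → bit 1, carry out 1
  col 4: 0 + 0 + 1 (carry in) = 1 → bit 1, carry out 0
  col 5: 1 + 1 + 0 (carry in) = 2 → bit 0, carry out 1
  col 6: 0 + 1 + 1 (carry in) = 2 → bit 0, carry out 1
  col 7: 1 + 1 + 1 (carry in) = 3 → bit 1, carry out 1
  col 8: 0 + 0 + 1 (carry in) = 1 → bit 1, carry out 0
  col 9: 0 + 1 + 0 (carry in) = 1 → bit 1, carry out 0
  col 10: 0 + 0 + 0 (carry in) = 0 → bit 0, carry out 0
Reading bits MSB→LSB: 01110011011
Strip leading zeros: 1110011011
= 1110011011


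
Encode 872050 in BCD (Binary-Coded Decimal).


Each digit → 4-bit binary:
  8 → 1000
  7 → 0111
  2 → 0010
  0 → 0000
  5 → 0101
  0 → 0000
= 1000 0111 0010 0000 0101 0000


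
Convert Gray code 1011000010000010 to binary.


Gray code: 1011000010000010
MSB stays the same: 1
Each subsequent bit = prev_binary XOR current_gray:
  B[1] = 1 XOR 0 = 1
  B[2] = 1 XOR 1 = 0
  B[3] = 0 XOR 1 = 1
  B[4] = 1 XOR 0 = 1
  B[5] = 1 XOR 0 = 1
  B[6] = 1 XOR 0 = 1
  B[7] = 1 XOR 0 = 1
  B[8] = 1 XOR 1 = 0
  B[9] = 0 XOR 0 = 0
  B[10] = 0 XOR 0 = 0
  B[11] = 0 XOR 0 = 0
  B[12] = 0 XOR 0 = 0
  B[13] = 0 XOR 0 = 0
  B[14] = 0 XOR 1 = 1
  B[15] = 1 XOR 0 = 1
= 1101111100000011 (57091 decimal)


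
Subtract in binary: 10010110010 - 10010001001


Align and subtract column by column (LSB to MSB, borrowing when needed):
  10010110010
- 10010001001
  -----------
  col 0: (0 - 0 borrow-in) - 1 → borrow from next column: (0+2) - 1 = 1, borrow out 1
  col 1: (1 - 1 borrow-in) - 0 → 0 - 0 = 0, borrow out 0
  col 2: (0 - 0 borrow-in) - 0 → 0 - 0 = 0, borrow out 0
  col 3: (0 - 0 borrow-in) - 1 → borrow from next column: (0+2) - 1 = 1, borrow out 1
  col 4: (1 - 1 borrow-in) - 0 → 0 - 0 = 0, borrow out 0
  col 5: (1 - 0 borrow-in) - 0 → 1 - 0 = 1, borrow out 0
  col 6: (0 - 0 borrow-in) - 0 → 0 - 0 = 0, borrow out 0
  col 7: (1 - 0 borrow-in) - 1 → 1 - 1 = 0, borrow out 0
  col 8: (0 - 0 borrow-in) - 0 → 0 - 0 = 0, borrow out 0
  col 9: (0 - 0 borrow-in) - 0 → 0 - 0 = 0, borrow out 0
  col 10: (1 - 0 borrow-in) - 1 → 1 - 1 = 0, borrow out 0
Reading bits MSB→LSB: 00000101001
Strip leading zeros: 101001
= 101001


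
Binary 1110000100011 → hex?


Group into 4-bit nibbles: 0001110000100011
  0001 = 1
  1100 = C
  0010 = 2
  0011 = 3
= 0x1C23


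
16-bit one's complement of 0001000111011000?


Original: 0001000111011000
Invert all bits:
  bit 0: 0 → 1
  bit 1: 0 → 1
  bit 2: 0 → 1
  bit 3: 1 → 0
  bit 4: 0 → 1
  bit 5: 0 → 1
  bit 6: 0 → 1
  bit 7: 1 → 0
  bit 8: 1 → 0
  bit 9: 1 → 0
  bit 10: 0 → 1
  bit 11: 1 → 0
  bit 12: 1 → 0
  bit 13: 0 → 1
  bit 14: 0 → 1
  bit 15: 0 → 1
= 1110111000100111


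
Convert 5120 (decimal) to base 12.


Divide by 12 repeatedly:
5120 ÷ 12 = 426 remainder 8
426 ÷ 12 = 35 remainder 6
35 ÷ 12 = 2 remainder 11
2 ÷ 12 = 0 remainder 2
Reading remainders bottom-up:
= 2B68


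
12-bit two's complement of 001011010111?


Original: 001011010111
Step 1 - Invert all bits: 110100101000
Step 2 - Add 1: 110100101000 + 1
= 110100101001 (represents -727)


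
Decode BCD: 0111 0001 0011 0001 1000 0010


Each 4-bit group → digit:
  0111 → 7
  0001 → 1
  0011 → 3
  0001 → 1
  1000 → 8
  0010 → 2
= 713182


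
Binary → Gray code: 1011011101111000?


Binary: 1011011101111000
Gray code: G = B XOR (B >> 1)
B >> 1 = 0101101110111100
1011011101111000 XOR 0101101110111100:
  1 XOR 0 = 1
  0 XOR 1 = 1
  1 XOR 0 = 1
  1 XOR 1 = 0
  0 XOR 1 = 1
  1 XOR 0 = 1
  1 XOR 1 = 0
  1 XOR 1 = 0
  0 XOR 1 = 1
  1 XOR 0 = 1
  1 XOR 1 = 0
  1 XOR 1 = 0
  1 XOR 1 = 0
  0 XOR 1 = 1
  0 XOR 0 = 0
  0 XOR 0 = 0
= 1110110011000100


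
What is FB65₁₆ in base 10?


Positional values:
Position 0: 5 × 16^0 = 5 × 1 = 5
Position 1: 6 × 16^1 = 6 × 16 = 96
Position 2: B × 16^2 = 11 × 256 = 2816
Position 3: F × 16^3 = 15 × 4096 = 61440
Sum = 5 + 96 + 2816 + 61440
= 64357


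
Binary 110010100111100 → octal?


Group into 3-bit groups: 110010100111100
  110 = 6
  010 = 2
  100 = 4
  111 = 7
  100 = 4
= 0o62474


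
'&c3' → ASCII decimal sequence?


String: '&c3'  (3 characters)
Per-character ASCII lookup:
  '&': special character: '&' = 38
  'c': lowercase starts at 97: 'c' = 97 + 2 = 99
  '3': digits start at 48: '3' = 48 + 3 = 51
= 38 99 51


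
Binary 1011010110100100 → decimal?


Positional values:
Bit 2: 1 × 2^2 = 4
Bit 5: 1 × 2^5 = 32
Bit 7: 1 × 2^7 = 128
Bit 8: 1 × 2^8 = 256
Bit 10: 1 × 2^10 = 1024
Bit 12: 1 × 2^12 = 4096
Bit 13: 1 × 2^13 = 8192
Bit 15: 1 × 2^15 = 32768
Sum = 4 + 32 + 128 + 256 + 1024 + 4096 + 8192 + 32768
= 46500


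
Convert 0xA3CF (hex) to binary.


Each hex digit → 4 binary bits:
  A = 1010
  3 = 0011
  C = 1100
  F = 1111
Concatenate: 1010 0011 1100 1111
= 1010001111001111


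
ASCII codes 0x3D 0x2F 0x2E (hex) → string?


Codes (hex): 0x3D 0x2F 0x2E
Per-code ASCII lookup:
  0x3D = 61  (special character) → '='
  0x2F = 47  (special character) → '/'
  0x2E = 46  (special character) → '.'
= '=/.'


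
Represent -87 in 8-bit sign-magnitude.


Sign bit: 1 (negative)
Magnitude: 87 = 1010111
= 11010111


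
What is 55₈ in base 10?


Positional values:
Position 0: 5 × 8^0 = 5
Position 1: 5 × 8^1 = 40
Sum = 5 + 40
= 45


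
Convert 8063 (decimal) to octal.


Divide by 8 repeatedly:
8063 ÷ 8 = 1007 remainder 7
1007 ÷ 8 = 125 remainder 7
125 ÷ 8 = 15 remainder 5
15 ÷ 8 = 1 remainder 7
1 ÷ 8 = 0 remainder 1
Reading remainders bottom-up:
= 0o17577


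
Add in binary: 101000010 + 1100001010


Align and add column by column (LSB to MSB, carry propagating):
  00101000010
+ 01100001010
  -----------
  col 0: 0 + 0 + 0 (carry in) = 0 → bit 0, carry out 0
  col 1: 1 + 1 + 0 (carry in) = 2 → bit 0, carry out 1
  col 2: 0 + 0 + 1 (carry in) = 1 → bit 1, carry out 0
  col 3: 0 + 1 + 0 (carry in) = 1 → bit 1, carry out 0
  col 4: 0 + 0 + 0 (carry in) = 0 → bit 0, carry out 0
  col 5: 0 + 0 + 0 (carry in) = 0 → bit 0, carry out 0
  col 6: 1 + 0 + 0 (carry in) = 1 → bit 1, carry out 0
  col 7: 0 + 0 + 0 (carry in) = 0 → bit 0, carry out 0
  col 8: 1 + 1 + 0 (carry in) = 2 → bit 0, carry out 1
  col 9: 0 + 1 + 1 (carry in) = 2 → bit 0, carry out 1
  col 10: 0 + 0 + 1 (carry in) = 1 → bit 1, carry out 0
Reading bits MSB→LSB: 10001001100
Strip leading zeros: 10001001100
= 10001001100


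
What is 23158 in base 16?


Divide by 16 repeatedly:
23158 ÷ 16 = 1447 remainder 6 (6)
1447 ÷ 16 = 90 remainder 7 (7)
90 ÷ 16 = 5 remainder 10 (A)
5 ÷ 16 = 0 remainder 5 (5)
Reading remainders bottom-up:
= 0x5A76


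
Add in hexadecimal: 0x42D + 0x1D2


Align and add column by column (LSB to MSB, each column mod 16 with carry):
  042D
+ 01D2
  ----
  col 0: D(13) + 2(2) + 0 (carry in) = 15 → F(15), carry out 0
  col 1: 2(2) + D(13) + 0 (carry in) = 15 → F(15), carry out 0
  col 2: 4(4) + 1(1) + 0 (carry in) = 5 → 5(5), carry out 0
  col 3: 0(0) + 0(0) + 0 (carry in) = 0 → 0(0), carry out 0
Reading digits MSB→LSB: 05FF
Strip leading zeros: 5FF
= 0x5FF


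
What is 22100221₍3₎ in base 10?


Positional values (base 3):
  1 × 3^0 = 1 × 1 = 1
  2 × 3^1 = 2 × 3 = 6
  2 × 3^2 = 2 × 9 = 18
  0 × 3^3 = 0 × 27 = 0
  0 × 3^4 = 0 × 81 = 0
  1 × 3^5 = 1 × 243 = 243
  2 × 3^6 = 2 × 729 = 1458
  2 × 3^7 = 2 × 2187 = 4374
Sum = 1 + 6 + 18 + 0 + 0 + 243 + 1458 + 4374
= 6100


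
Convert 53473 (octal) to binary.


Each octal digit → 3 binary bits:
  5 = 101
  3 = 011
  4 = 100
  7 = 111
  3 = 011
Concatenate: 101 011 100 111 011
= 101011100111011


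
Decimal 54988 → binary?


Divide by 2 repeatedly:
54988 ÷ 2 = 27494 remainder 0
27494 ÷ 2 = 13747 remainder 0
13747 ÷ 2 = 6873 remainder 1
6873 ÷ 2 = 3436 remainder 1
3436 ÷ 2 = 1718 remainder 0
1718 ÷ 2 = 859 remainder 0
859 ÷ 2 = 429 remainder 1
429 ÷ 2 = 214 remainder 1
214 ÷ 2 = 107 remainder 0
107 ÷ 2 = 53 remainder 1
53 ÷ 2 = 26 remainder 1
26 ÷ 2 = 13 remainder 0
13 ÷ 2 = 6 remainder 1
6 ÷ 2 = 3 remainder 0
3 ÷ 2 = 1 remainder 1
1 ÷ 2 = 0 remainder 1
Reading remainders bottom-up:
= 1101011011001100


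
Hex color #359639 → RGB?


Hex: #359639
R = 35₁₆ = 53
G = 96₁₆ = 150
B = 39₁₆ = 57
= RGB(53, 150, 57)


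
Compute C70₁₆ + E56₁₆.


Align and add column by column (LSB to MSB, each column mod 16 with carry):
  0C70
+ 0E56
  ----
  col 0: 0(0) + 6(6) + 0 (carry in) = 6 → 6(6), carry out 0
  col 1: 7(7) + 5(5) + 0 (carry in) = 12 → C(12), carry out 0
  col 2: C(12) + E(14) + 0 (carry in) = 26 → A(10), carry out 1
  col 3: 0(0) + 0(0) + 1 (carry in) = 1 → 1(1), carry out 0
Reading digits MSB→LSB: 1AC6
Strip leading zeros: 1AC6
= 0x1AC6


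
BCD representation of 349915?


Each digit → 4-bit binary:
  3 → 0011
  4 → 0100
  9 → 1001
  9 → 1001
  1 → 0001
  5 → 0101
= 0011 0100 1001 1001 0001 0101


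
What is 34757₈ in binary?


Each octal digit → 3 binary bits:
  3 = 011
  4 = 100
  7 = 111
  5 = 101
  7 = 111
Concatenate: 011 100 111 101 111
= 011100111101111


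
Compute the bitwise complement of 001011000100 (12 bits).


Original: 001011000100
Invert all bits:
  bit 0: 0 → 1
  bit 1: 0 → 1
  bit 2: 1 → 0
  bit 3: 0 → 1
  bit 4: 1 → 0
  bit 5: 1 → 0
  bit 6: 0 → 1
  bit 7: 0 → 1
  bit 8: 0 → 1
  bit 9: 1 → 0
  bit 10: 0 → 1
  bit 11: 0 → 1
= 110100111011


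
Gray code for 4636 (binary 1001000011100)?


Binary: 1001000011100
Gray code: G = B XOR (B >> 1)
B >> 1 = 0100100001110
1001000011100 XOR 0100100001110:
  1 XOR 0 = 1
  0 XOR 1 = 1
  0 XOR 0 = 0
  1 XOR 0 = 1
  0 XOR 1 = 1
  0 XOR 0 = 0
  0 XOR 0 = 0
  0 XOR 0 = 0
  1 XOR 0 = 1
  1 XOR 1 = 0
  1 XOR 1 = 0
  0 XOR 1 = 1
  0 XOR 0 = 0
= 1101100010010


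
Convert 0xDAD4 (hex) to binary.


Each hex digit → 4 binary bits:
  D = 1101
  A = 1010
  D = 1101
  4 = 0100
Concatenate: 1101 1010 1101 0100
= 1101101011010100


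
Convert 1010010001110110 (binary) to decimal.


Positional values:
Bit 1: 1 × 2^1 = 2
Bit 2: 1 × 2^2 = 4
Bit 4: 1 × 2^4 = 16
Bit 5: 1 × 2^5 = 32
Bit 6: 1 × 2^6 = 64
Bit 10: 1 × 2^10 = 1024
Bit 13: 1 × 2^13 = 8192
Bit 15: 1 × 2^15 = 32768
Sum = 2 + 4 + 16 + 32 + 64 + 1024 + 8192 + 32768
= 42102


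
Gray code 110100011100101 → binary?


Gray code: 110100011100101
MSB stays the same: 1
Each subsequent bit = prev_binary XOR current_gray:
  B[1] = 1 XOR 1 = 0
  B[2] = 0 XOR 0 = 0
  B[3] = 0 XOR 1 = 1
  B[4] = 1 XOR 0 = 1
  B[5] = 1 XOR 0 = 1
  B[6] = 1 XOR 0 = 1
  B[7] = 1 XOR 1 = 0
  B[8] = 0 XOR 1 = 1
  B[9] = 1 XOR 1 = 0
  B[10] = 0 XOR 0 = 0
  B[11] = 0 XOR 0 = 0
  B[12] = 0 XOR 1 = 1
  B[13] = 1 XOR 0 = 1
  B[14] = 1 XOR 1 = 0
= 100111101000110 (20294 decimal)


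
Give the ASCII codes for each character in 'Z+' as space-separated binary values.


String: 'Z+'  (2 characters)
Per-character ASCII lookup:
  'Z': uppercase starts at 65: 'Z' = 65 + 25 = 90 → 1011010
  '+': special character: '+' = 43 → 101011
= 1011010 101011


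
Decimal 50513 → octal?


Divide by 8 repeatedly:
50513 ÷ 8 = 6314 remainder 1
6314 ÷ 8 = 789 remainder 2
789 ÷ 8 = 98 remainder 5
98 ÷ 8 = 12 remainder 2
12 ÷ 8 = 1 remainder 4
1 ÷ 8 = 0 remainder 1
Reading remainders bottom-up:
= 0o142521


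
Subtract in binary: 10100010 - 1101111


Align and subtract column by column (LSB to MSB, borrowing when needed):
  10100010
- 01101111
  --------
  col 0: (0 - 0 borrow-in) - 1 → borrow from next column: (0+2) - 1 = 1, borrow out 1
  col 1: (1 - 1 borrow-in) - 1 → borrow from next column: (0+2) - 1 = 1, borrow out 1
  col 2: (0 - 1 borrow-in) - 1 → borrow from next column: (-1+2) - 1 = 0, borrow out 1
  col 3: (0 - 1 borrow-in) - 1 → borrow from next column: (-1+2) - 1 = 0, borrow out 1
  col 4: (0 - 1 borrow-in) - 0 → borrow from next column: (-1+2) - 0 = 1, borrow out 1
  col 5: (1 - 1 borrow-in) - 1 → borrow from next column: (0+2) - 1 = 1, borrow out 1
  col 6: (0 - 1 borrow-in) - 1 → borrow from next column: (-1+2) - 1 = 0, borrow out 1
  col 7: (1 - 1 borrow-in) - 0 → 0 - 0 = 0, borrow out 0
Reading bits MSB→LSB: 00110011
Strip leading zeros: 110011
= 110011


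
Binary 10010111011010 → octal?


Group into 3-bit groups: 010010111011010
  010 = 2
  010 = 2
  111 = 7
  011 = 3
  010 = 2
= 0o22732


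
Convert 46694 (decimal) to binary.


Divide by 2 repeatedly:
46694 ÷ 2 = 23347 remainder 0
23347 ÷ 2 = 11673 remainder 1
11673 ÷ 2 = 5836 remainder 1
5836 ÷ 2 = 2918 remainder 0
2918 ÷ 2 = 1459 remainder 0
1459 ÷ 2 = 729 remainder 1
729 ÷ 2 = 364 remainder 1
364 ÷ 2 = 182 remainder 0
182 ÷ 2 = 91 remainder 0
91 ÷ 2 = 45 remainder 1
45 ÷ 2 = 22 remainder 1
22 ÷ 2 = 11 remainder 0
11 ÷ 2 = 5 remainder 1
5 ÷ 2 = 2 remainder 1
2 ÷ 2 = 1 remainder 0
1 ÷ 2 = 0 remainder 1
Reading remainders bottom-up:
= 1011011001100110


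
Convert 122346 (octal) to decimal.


Positional values:
Position 0: 6 × 8^0 = 6
Position 1: 4 × 8^1 = 32
Position 2: 3 × 8^2 = 192
Position 3: 2 × 8^3 = 1024
Position 4: 2 × 8^4 = 8192
Position 5: 1 × 8^5 = 32768
Sum = 6 + 32 + 192 + 1024 + 8192 + 32768
= 42214


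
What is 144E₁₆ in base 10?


Positional values:
Position 0: E × 16^0 = 14 × 1 = 14
Position 1: 4 × 16^1 = 4 × 16 = 64
Position 2: 4 × 16^2 = 4 × 256 = 1024
Position 3: 1 × 16^3 = 1 × 4096 = 4096
Sum = 14 + 64 + 1024 + 4096
= 5198


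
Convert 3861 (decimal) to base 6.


Divide by 6 repeatedly:
3861 ÷ 6 = 643 remainder 3
643 ÷ 6 = 107 remainder 1
107 ÷ 6 = 17 remainder 5
17 ÷ 6 = 2 remainder 5
2 ÷ 6 = 0 remainder 2
Reading remainders bottom-up:
= 25513


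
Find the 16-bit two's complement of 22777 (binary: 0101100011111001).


Original: 0101100011111001
Step 1 - Invert all bits: 1010011100000110
Step 2 - Add 1: 1010011100000110 + 1
= 1010011100000111 (represents -22777)


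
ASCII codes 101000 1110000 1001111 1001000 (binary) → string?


Codes (binary): 101000 1110000 1001111 1001000
Per-code ASCII lookup:
  101000 = 40  (special character) → '('
  1110000 = 112  (range 97-122: lowercase, 112 - 97 = 15) → 'p'
  1001111 = 79  (range 65-90: uppercase, 79 - 65 = 14) → 'O'
  1001000 = 72  (range 65-90: uppercase, 72 - 65 = 7) → 'H'
= '(pOH'


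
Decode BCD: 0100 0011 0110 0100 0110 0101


Each 4-bit group → digit:
  0100 → 4
  0011 → 3
  0110 → 6
  0100 → 4
  0110 → 6
  0101 → 5
= 436465


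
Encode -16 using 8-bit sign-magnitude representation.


Sign bit: 1 (negative)
Magnitude: 16 = 0010000
= 10010000


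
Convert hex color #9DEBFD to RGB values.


Hex: #9DEBFD
R = 9D₁₆ = 157
G = EB₁₆ = 235
B = FD₁₆ = 253
= RGB(157, 235, 253)


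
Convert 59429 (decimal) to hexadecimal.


Divide by 16 repeatedly:
59429 ÷ 16 = 3714 remainder 5 (5)
3714 ÷ 16 = 232 remainder 2 (2)
232 ÷ 16 = 14 remainder 8 (8)
14 ÷ 16 = 0 remainder 14 (E)
Reading remainders bottom-up:
= 0xE825


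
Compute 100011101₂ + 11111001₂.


Align and add column by column (LSB to MSB, carry propagating):
  0100011101
+ 0011111001
  ----------
  col 0: 1 + 1 + 0 (carry in) = 2 → bit 0, carry out 1
  col 1: 0 + 0 + 1 (carry in) = 1 → bit 1, carry out 0
  col 2: 1 + 0 + 0 (carry in) = 1 → bit 1, carry out 0
  col 3: 1 + 1 + 0 (carry in) = 2 → bit 0, carry out 1
  col 4: 1 + 1 + 1 (carry in) = 3 → bit 1, carry out 1
  col 5: 0 + 1 + 1 (carry in) = 2 → bit 0, carry out 1
  col 6: 0 + 1 + 1 (carry in) = 2 → bit 0, carry out 1
  col 7: 0 + 1 + 1 (carry in) = 2 → bit 0, carry out 1
  col 8: 1 + 0 + 1 (carry in) = 2 → bit 0, carry out 1
  col 9: 0 + 0 + 1 (carry in) = 1 → bit 1, carry out 0
Reading bits MSB→LSB: 1000010110
Strip leading zeros: 1000010110
= 1000010110


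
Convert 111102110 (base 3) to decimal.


Positional values (base 3):
  0 × 3^0 = 0 × 1 = 0
  1 × 3^1 = 1 × 3 = 3
  1 × 3^2 = 1 × 9 = 9
  2 × 3^3 = 2 × 27 = 54
  0 × 3^4 = 0 × 81 = 0
  1 × 3^5 = 1 × 243 = 243
  1 × 3^6 = 1 × 729 = 729
  1 × 3^7 = 1 × 2187 = 2187
  1 × 3^8 = 1 × 6561 = 6561
Sum = 0 + 3 + 9 + 54 + 0 + 243 + 729 + 2187 + 6561
= 9786


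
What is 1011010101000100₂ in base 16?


Group into 4-bit nibbles: 1011010101000100
  1011 = B
  0101 = 5
  0100 = 4
  0100 = 4
= 0xB544


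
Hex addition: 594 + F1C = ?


Align and add column by column (LSB to MSB, each column mod 16 with carry):
  0594
+ 0F1C
  ----
  col 0: 4(4) + C(12) + 0 (carry in) = 16 → 0(0), carry out 1
  col 1: 9(9) + 1(1) + 1 (carry in) = 11 → B(11), carry out 0
  col 2: 5(5) + F(15) + 0 (carry in) = 20 → 4(4), carry out 1
  col 3: 0(0) + 0(0) + 1 (carry in) = 1 → 1(1), carry out 0
Reading digits MSB→LSB: 14B0
Strip leading zeros: 14B0
= 0x14B0


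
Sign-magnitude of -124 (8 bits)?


Sign bit: 1 (negative)
Magnitude: 124 = 1111100
= 11111100


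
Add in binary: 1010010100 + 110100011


Align and add column by column (LSB to MSB, carry propagating):
  01010010100
+ 00110100011
  -----------
  col 0: 0 + 1 + 0 (carry in) = 1 → bit 1, carry out 0
  col 1: 0 + 1 + 0 (carry in) = 1 → bit 1, carry out 0
  col 2: 1 + 0 + 0 (carry in) = 1 → bit 1, carry out 0
  col 3: 0 + 0 + 0 (carry in) = 0 → bit 0, carry out 0
  col 4: 1 + 0 + 0 (carry in) = 1 → bit 1, carry out 0
  col 5: 0 + 1 + 0 (carry in) = 1 → bit 1, carry out 0
  col 6: 0 + 0 + 0 (carry in) = 0 → bit 0, carry out 0
  col 7: 1 + 1 + 0 (carry in) = 2 → bit 0, carry out 1
  col 8: 0 + 1 + 1 (carry in) = 2 → bit 0, carry out 1
  col 9: 1 + 0 + 1 (carry in) = 2 → bit 0, carry out 1
  col 10: 0 + 0 + 1 (carry in) = 1 → bit 1, carry out 0
Reading bits MSB→LSB: 10000110111
Strip leading zeros: 10000110111
= 10000110111


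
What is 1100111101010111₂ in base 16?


Group into 4-bit nibbles: 1100111101010111
  1100 = C
  1111 = F
  0101 = 5
  0111 = 7
= 0xCF57


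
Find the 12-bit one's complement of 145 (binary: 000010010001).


Original: 000010010001
Invert all bits:
  bit 0: 0 → 1
  bit 1: 0 → 1
  bit 2: 0 → 1
  bit 3: 0 → 1
  bit 4: 1 → 0
  bit 5: 0 → 1
  bit 6: 0 → 1
  bit 7: 1 → 0
  bit 8: 0 → 1
  bit 9: 0 → 1
  bit 10: 0 → 1
  bit 11: 1 → 0
= 111101101110


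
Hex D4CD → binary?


Each hex digit → 4 binary bits:
  D = 1101
  4 = 0100
  C = 1100
  D = 1101
Concatenate: 1101 0100 1100 1101
= 1101010011001101


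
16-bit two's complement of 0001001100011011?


Original: 0001001100011011
Step 1 - Invert all bits: 1110110011100100
Step 2 - Add 1: 1110110011100100 + 1
= 1110110011100101 (represents -4891)


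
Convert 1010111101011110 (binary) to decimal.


Positional values:
Bit 1: 1 × 2^1 = 2
Bit 2: 1 × 2^2 = 4
Bit 3: 1 × 2^3 = 8
Bit 4: 1 × 2^4 = 16
Bit 6: 1 × 2^6 = 64
Bit 8: 1 × 2^8 = 256
Bit 9: 1 × 2^9 = 512
Bit 10: 1 × 2^10 = 1024
Bit 11: 1 × 2^11 = 2048
Bit 13: 1 × 2^13 = 8192
Bit 15: 1 × 2^15 = 32768
Sum = 2 + 4 + 8 + 16 + 64 + 256 + 512 + 1024 + 2048 + 8192 + 32768
= 44894


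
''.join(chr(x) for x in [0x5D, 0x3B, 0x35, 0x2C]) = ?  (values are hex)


Codes (hex): 0x5D 0x3B 0x35 0x2C
Per-code ASCII lookup:
  0x5D = 93  (special character) → ']'
  0x3B = 59  (special character) → ';'
  0x35 = 53  (range 48-57: digits, 53 - 48 = 5) → '5'
  0x2C = 44  (special character) → ','
= '];5,'


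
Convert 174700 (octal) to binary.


Each octal digit → 3 binary bits:
  1 = 001
  7 = 111
  4 = 100
  7 = 111
  0 = 000
  0 = 000
Concatenate: 001 111 100 111 000 000
= 001111100111000000


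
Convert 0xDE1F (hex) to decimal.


Positional values:
Position 0: F × 16^0 = 15 × 1 = 15
Position 1: 1 × 16^1 = 1 × 16 = 16
Position 2: E × 16^2 = 14 × 256 = 3584
Position 3: D × 16^3 = 13 × 4096 = 53248
Sum = 15 + 16 + 3584 + 53248
= 56863


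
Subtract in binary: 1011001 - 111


Align and subtract column by column (LSB to MSB, borrowing when needed):
  1011001
- 0000111
  -------
  col 0: (1 - 0 borrow-in) - 1 → 1 - 1 = 0, borrow out 0
  col 1: (0 - 0 borrow-in) - 1 → borrow from next column: (0+2) - 1 = 1, borrow out 1
  col 2: (0 - 1 borrow-in) - 1 → borrow from next column: (-1+2) - 1 = 0, borrow out 1
  col 3: (1 - 1 borrow-in) - 0 → 0 - 0 = 0, borrow out 0
  col 4: (1 - 0 borrow-in) - 0 → 1 - 0 = 1, borrow out 0
  col 5: (0 - 0 borrow-in) - 0 → 0 - 0 = 0, borrow out 0
  col 6: (1 - 0 borrow-in) - 0 → 1 - 0 = 1, borrow out 0
Reading bits MSB→LSB: 1010010
Strip leading zeros: 1010010
= 1010010


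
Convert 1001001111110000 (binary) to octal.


Group into 3-bit groups: 001001001111110000
  001 = 1
  001 = 1
  001 = 1
  111 = 7
  110 = 6
  000 = 0
= 0o111760


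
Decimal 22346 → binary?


Divide by 2 repeatedly:
22346 ÷ 2 = 11173 remainder 0
11173 ÷ 2 = 5586 remainder 1
5586 ÷ 2 = 2793 remainder 0
2793 ÷ 2 = 1396 remainder 1
1396 ÷ 2 = 698 remainder 0
698 ÷ 2 = 349 remainder 0
349 ÷ 2 = 174 remainder 1
174 ÷ 2 = 87 remainder 0
87 ÷ 2 = 43 remainder 1
43 ÷ 2 = 21 remainder 1
21 ÷ 2 = 10 remainder 1
10 ÷ 2 = 5 remainder 0
5 ÷ 2 = 2 remainder 1
2 ÷ 2 = 1 remainder 0
1 ÷ 2 = 0 remainder 1
Reading remainders bottom-up:
= 101011101001010


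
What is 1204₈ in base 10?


Positional values:
Position 0: 4 × 8^0 = 4
Position 1: 0 × 8^1 = 0
Position 2: 2 × 8^2 = 128
Position 3: 1 × 8^3 = 512
Sum = 4 + 0 + 128 + 512
= 644


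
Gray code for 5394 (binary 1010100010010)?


Binary: 1010100010010
Gray code: G = B XOR (B >> 1)
B >> 1 = 0101010001001
1010100010010 XOR 0101010001001:
  1 XOR 0 = 1
  0 XOR 1 = 1
  1 XOR 0 = 1
  0 XOR 1 = 1
  1 XOR 0 = 1
  0 XOR 1 = 1
  0 XOR 0 = 0
  0 XOR 0 = 0
  1 XOR 0 = 1
  0 XOR 1 = 1
  0 XOR 0 = 0
  1 XOR 0 = 1
  0 XOR 1 = 1
= 1111110011011


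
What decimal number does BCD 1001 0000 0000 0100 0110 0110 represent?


Each 4-bit group → digit:
  1001 → 9
  0000 → 0
  0000 → 0
  0100 → 4
  0110 → 6
  0110 → 6
= 900466


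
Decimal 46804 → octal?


Divide by 8 repeatedly:
46804 ÷ 8 = 5850 remainder 4
5850 ÷ 8 = 731 remainder 2
731 ÷ 8 = 91 remainder 3
91 ÷ 8 = 11 remainder 3
11 ÷ 8 = 1 remainder 3
1 ÷ 8 = 0 remainder 1
Reading remainders bottom-up:
= 0o133324


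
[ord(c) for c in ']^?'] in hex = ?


String: ']^?'  (3 characters)
Per-character ASCII lookup:
  ']': special character: ']' = 93 → 0x5D
  '^': special character: '^' = 94 → 0x5E
  '?': special character: '?' = 63 → 0x3F
= 0x5D 0x5E 0x3F


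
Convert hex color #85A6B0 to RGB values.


Hex: #85A6B0
R = 85₁₆ = 133
G = A6₁₆ = 166
B = B0₁₆ = 176
= RGB(133, 166, 176)


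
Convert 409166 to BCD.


Each digit → 4-bit binary:
  4 → 0100
  0 → 0000
  9 → 1001
  1 → 0001
  6 → 0110
  6 → 0110
= 0100 0000 1001 0001 0110 0110


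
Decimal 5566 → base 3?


Divide by 3 repeatedly:
5566 ÷ 3 = 1855 remainder 1
1855 ÷ 3 = 618 remainder 1
618 ÷ 3 = 206 remainder 0
206 ÷ 3 = 68 remainder 2
68 ÷ 3 = 22 remainder 2
22 ÷ 3 = 7 remainder 1
7 ÷ 3 = 2 remainder 1
2 ÷ 3 = 0 remainder 2
Reading remainders bottom-up:
= 21122011


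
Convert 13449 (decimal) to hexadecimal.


Divide by 16 repeatedly:
13449 ÷ 16 = 840 remainder 9 (9)
840 ÷ 16 = 52 remainder 8 (8)
52 ÷ 16 = 3 remainder 4 (4)
3 ÷ 16 = 0 remainder 3 (3)
Reading remainders bottom-up:
= 0x3489


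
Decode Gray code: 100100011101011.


Gray code: 100100011101011
MSB stays the same: 1
Each subsequent bit = prev_binary XOR current_gray:
  B[1] = 1 XOR 0 = 1
  B[2] = 1 XOR 0 = 1
  B[3] = 1 XOR 1 = 0
  B[4] = 0 XOR 0 = 0
  B[5] = 0 XOR 0 = 0
  B[6] = 0 XOR 0 = 0
  B[7] = 0 XOR 1 = 1
  B[8] = 1 XOR 1 = 0
  B[9] = 0 XOR 1 = 1
  B[10] = 1 XOR 0 = 1
  B[11] = 1 XOR 1 = 0
  B[12] = 0 XOR 0 = 0
  B[13] = 0 XOR 1 = 1
  B[14] = 1 XOR 1 = 0
= 111000010110010 (28850 decimal)


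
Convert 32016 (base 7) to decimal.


Positional values (base 7):
  6 × 7^0 = 6 × 1 = 6
  1 × 7^1 = 1 × 7 = 7
  0 × 7^2 = 0 × 49 = 0
  2 × 7^3 = 2 × 343 = 686
  3 × 7^4 = 3 × 2401 = 7203
Sum = 6 + 7 + 0 + 686 + 7203
= 7902


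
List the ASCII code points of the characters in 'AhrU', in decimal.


String: 'AhrU'  (4 characters)
Per-character ASCII lookup:
  'A': uppercase starts at 65: 'A' = 65 + 0 = 65
  'h': lowercase starts at 97: 'h' = 97 + 7 = 104
  'r': lowercase starts at 97: 'r' = 97 + 17 = 114
  'U': uppercase starts at 65: 'U' = 65 + 20 = 85
= 65 104 114 85


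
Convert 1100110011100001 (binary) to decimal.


Positional values:
Bit 0: 1 × 2^0 = 1
Bit 5: 1 × 2^5 = 32
Bit 6: 1 × 2^6 = 64
Bit 7: 1 × 2^7 = 128
Bit 10: 1 × 2^10 = 1024
Bit 11: 1 × 2^11 = 2048
Bit 14: 1 × 2^14 = 16384
Bit 15: 1 × 2^15 = 32768
Sum = 1 + 32 + 64 + 128 + 1024 + 2048 + 16384 + 32768
= 52449


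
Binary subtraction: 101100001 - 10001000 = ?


Align and subtract column by column (LSB to MSB, borrowing when needed):
  101100001
- 010001000
  ---------
  col 0: (1 - 0 borrow-in) - 0 → 1 - 0 = 1, borrow out 0
  col 1: (0 - 0 borrow-in) - 0 → 0 - 0 = 0, borrow out 0
  col 2: (0 - 0 borrow-in) - 0 → 0 - 0 = 0, borrow out 0
  col 3: (0 - 0 borrow-in) - 1 → borrow from next column: (0+2) - 1 = 1, borrow out 1
  col 4: (0 - 1 borrow-in) - 0 → borrow from next column: (-1+2) - 0 = 1, borrow out 1
  col 5: (1 - 1 borrow-in) - 0 → 0 - 0 = 0, borrow out 0
  col 6: (1 - 0 borrow-in) - 0 → 1 - 0 = 1, borrow out 0
  col 7: (0 - 0 borrow-in) - 1 → borrow from next column: (0+2) - 1 = 1, borrow out 1
  col 8: (1 - 1 borrow-in) - 0 → 0 - 0 = 0, borrow out 0
Reading bits MSB→LSB: 011011001
Strip leading zeros: 11011001
= 11011001


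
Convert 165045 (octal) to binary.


Each octal digit → 3 binary bits:
  1 = 001
  6 = 110
  5 = 101
  0 = 000
  4 = 100
  5 = 101
Concatenate: 001 110 101 000 100 101
= 001110101000100101


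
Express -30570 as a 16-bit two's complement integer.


Original: 0111011101101010
Step 1 - Invert all bits: 1000100010010101
Step 2 - Add 1: 1000100010010101 + 1
= 1000100010010110 (represents -30570)


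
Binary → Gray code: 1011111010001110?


Binary: 1011111010001110
Gray code: G = B XOR (B >> 1)
B >> 1 = 0101111101000111
1011111010001110 XOR 0101111101000111:
  1 XOR 0 = 1
  0 XOR 1 = 1
  1 XOR 0 = 1
  1 XOR 1 = 0
  1 XOR 1 = 0
  1 XOR 1 = 0
  1 XOR 1 = 0
  0 XOR 1 = 1
  1 XOR 0 = 1
  0 XOR 1 = 1
  0 XOR 0 = 0
  0 XOR 0 = 0
  1 XOR 0 = 1
  1 XOR 1 = 0
  1 XOR 1 = 0
  0 XOR 1 = 1
= 1110000111001001
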